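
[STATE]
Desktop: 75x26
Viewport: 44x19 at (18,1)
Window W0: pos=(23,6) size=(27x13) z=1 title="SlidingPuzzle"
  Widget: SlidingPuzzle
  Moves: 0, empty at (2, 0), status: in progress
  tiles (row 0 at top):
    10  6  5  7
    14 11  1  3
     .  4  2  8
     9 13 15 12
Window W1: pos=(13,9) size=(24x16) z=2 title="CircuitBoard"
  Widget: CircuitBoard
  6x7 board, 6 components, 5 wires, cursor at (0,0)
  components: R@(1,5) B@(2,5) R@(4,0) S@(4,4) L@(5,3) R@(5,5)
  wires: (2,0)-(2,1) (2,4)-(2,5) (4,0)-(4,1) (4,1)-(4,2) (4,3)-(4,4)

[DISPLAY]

                                            
                                            
                                            
                                            
                                            
     ┏━━━━━━━━━━━━━━━━━━━━━━━━━┓            
     ┃ SlidingPuzzle           ┃            
     ┠─────────────────────────┨            
━━━━━━━━━━━━━━━━━━┓──┬────┐    ┃            
cuitBoard         ┃5 │  7 │    ┃            
──────────────────┨──┼────┤    ┃            
 1 2 3 4 5        ┃1 │  3 │    ┃            
.]                ┃──┼────┤    ┃            
                  ┃2 │  8 │    ┃            
                  ┃──┼────┤    ┃            
                  ┃5 │ 12 │    ┃            
· ─ ·           · ┃──┴────┘    ┃            
                  ┃━━━━━━━━━━━━┛            
                  ┃                         


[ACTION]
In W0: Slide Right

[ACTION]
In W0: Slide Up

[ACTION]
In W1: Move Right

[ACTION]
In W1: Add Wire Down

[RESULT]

                                            
                                            
                                            
                                            
                                            
     ┏━━━━━━━━━━━━━━━━━━━━━━━━━┓            
     ┃ SlidingPuzzle           ┃            
     ┠─────────────────────────┨            
━━━━━━━━━━━━━━━━━━┓──┬────┐    ┃            
cuitBoard         ┃5 │  7 │    ┃            
──────────────────┨──┼────┤    ┃            
 1 2 3 4 5        ┃1 │  3 │    ┃            
   [.]            ┃──┼────┤    ┃            
    │             ┃2 │  8 │    ┃            
    ·             ┃──┼────┤    ┃            
                  ┃5 │ 12 │    ┃            
· ─ ·           · ┃──┴────┘    ┃            
                  ┃━━━━━━━━━━━━┛            
                  ┃                         


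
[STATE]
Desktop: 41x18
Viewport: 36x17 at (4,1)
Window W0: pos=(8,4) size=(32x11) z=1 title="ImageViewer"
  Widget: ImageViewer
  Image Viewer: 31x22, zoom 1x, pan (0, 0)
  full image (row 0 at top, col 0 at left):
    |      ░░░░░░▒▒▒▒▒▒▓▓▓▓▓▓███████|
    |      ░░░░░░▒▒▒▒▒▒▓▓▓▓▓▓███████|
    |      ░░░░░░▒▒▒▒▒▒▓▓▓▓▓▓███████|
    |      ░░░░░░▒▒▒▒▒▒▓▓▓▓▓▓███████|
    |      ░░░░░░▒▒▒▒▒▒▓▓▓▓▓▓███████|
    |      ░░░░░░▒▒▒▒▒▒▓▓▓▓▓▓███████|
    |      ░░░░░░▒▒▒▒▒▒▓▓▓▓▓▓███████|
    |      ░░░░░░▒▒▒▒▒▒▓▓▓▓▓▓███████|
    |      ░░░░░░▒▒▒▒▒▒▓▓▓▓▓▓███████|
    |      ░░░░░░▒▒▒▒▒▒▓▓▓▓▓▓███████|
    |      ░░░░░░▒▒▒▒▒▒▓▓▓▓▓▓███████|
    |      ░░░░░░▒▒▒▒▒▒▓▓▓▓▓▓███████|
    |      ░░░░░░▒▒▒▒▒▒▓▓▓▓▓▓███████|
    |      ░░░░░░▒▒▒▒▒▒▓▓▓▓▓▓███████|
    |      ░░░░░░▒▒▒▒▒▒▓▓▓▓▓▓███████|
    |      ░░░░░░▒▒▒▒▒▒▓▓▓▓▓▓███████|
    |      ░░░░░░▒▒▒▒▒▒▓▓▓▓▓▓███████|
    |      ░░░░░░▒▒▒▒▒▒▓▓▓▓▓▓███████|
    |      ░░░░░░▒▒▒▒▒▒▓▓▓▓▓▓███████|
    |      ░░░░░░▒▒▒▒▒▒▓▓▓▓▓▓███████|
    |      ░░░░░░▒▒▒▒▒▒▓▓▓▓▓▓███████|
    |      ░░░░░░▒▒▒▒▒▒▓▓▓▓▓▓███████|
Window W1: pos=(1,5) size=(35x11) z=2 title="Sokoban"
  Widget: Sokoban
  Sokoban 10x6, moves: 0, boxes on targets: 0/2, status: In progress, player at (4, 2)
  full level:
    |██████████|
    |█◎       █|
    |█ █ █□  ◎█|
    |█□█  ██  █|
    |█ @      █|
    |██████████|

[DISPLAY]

                                    
                                    
                                    
    ┏━━━━━━━━━━━━━━━━━━━━━━━━━━━━━━┓
━━━━━━━━━━━━━━━━━━━━━━━━━━━━━━━┓   ┃
okoban                         ┃───┨
───────────────────────────────┨███┃
████████                       ┃███┃
       █                       ┃███┃
█ █□  ◎█                       ┃███┃
█  ██  █                       ┃███┃
@      █                       ┃███┃
████████                       ┃███┃
ves: 0  0/2                    ┃━━━┛
━━━━━━━━━━━━━━━━━━━━━━━━━━━━━━━┛    
                                    
                                    


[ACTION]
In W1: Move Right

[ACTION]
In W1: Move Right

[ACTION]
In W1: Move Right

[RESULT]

                                    
                                    
                                    
    ┏━━━━━━━━━━━━━━━━━━━━━━━━━━━━━━┓
━━━━━━━━━━━━━━━━━━━━━━━━━━━━━━━┓   ┃
okoban                         ┃───┨
───────────────────────────────┨███┃
████████                       ┃███┃
       █                       ┃███┃
█ █□  ◎█                       ┃███┃
█  ██  █                       ┃███┃
   @   █                       ┃███┃
████████                       ┃███┃
ves: 3  0/2                    ┃━━━┛
━━━━━━━━━━━━━━━━━━━━━━━━━━━━━━━┛    
                                    
                                    


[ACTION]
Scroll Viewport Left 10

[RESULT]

                                    
                                    
                                    
        ┏━━━━━━━━━━━━━━━━━━━━━━━━━━━
 ┏━━━━━━━━━━━━━━━━━━━━━━━━━━━━━━━━━┓
 ┃ Sokoban                         ┃
 ┠─────────────────────────────────┨
 ┃██████████                       ┃
 ┃█◎       █                       ┃
 ┃█ █ █□  ◎█                       ┃
 ┃█□█  ██  █                       ┃
 ┃█    @   █                       ┃
 ┃██████████                       ┃
 ┃Moves: 3  0/2                    ┃
 ┗━━━━━━━━━━━━━━━━━━━━━━━━━━━━━━━━━┛
                                    
                                    


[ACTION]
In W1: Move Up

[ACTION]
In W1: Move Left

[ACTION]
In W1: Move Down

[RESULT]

                                    
                                    
                                    
        ┏━━━━━━━━━━━━━━━━━━━━━━━━━━━
 ┏━━━━━━━━━━━━━━━━━━━━━━━━━━━━━━━━━┓
 ┃ Sokoban                         ┃
 ┠─────────────────────────────────┨
 ┃██████████                       ┃
 ┃█◎       █                       ┃
 ┃█ █ █□  ◎█                       ┃
 ┃█□█  ██  █                       ┃
 ┃█   @    █                       ┃
 ┃██████████                       ┃
 ┃Moves: 4  0/2                    ┃
 ┗━━━━━━━━━━━━━━━━━━━━━━━━━━━━━━━━━┛
                                    
                                    


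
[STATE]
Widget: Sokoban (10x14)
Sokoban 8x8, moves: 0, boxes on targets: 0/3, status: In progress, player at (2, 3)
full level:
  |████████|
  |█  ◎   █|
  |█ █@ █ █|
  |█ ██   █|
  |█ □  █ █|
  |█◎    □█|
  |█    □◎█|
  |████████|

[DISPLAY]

████████  
█  ◎   █  
█ █@ █ █  
█ ██   █  
█ □  █ █  
█◎    □█  
█    □◎█  
████████  
Moves: 0  
          
          
          
          
          


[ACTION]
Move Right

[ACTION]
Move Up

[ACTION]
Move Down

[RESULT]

████████  
█  ◎   █  
█ █ @█ █  
█ ██   █  
█ □  █ █  
█◎    □█  
█    □◎█  
████████  
Moves: 3  
          
          
          
          
          


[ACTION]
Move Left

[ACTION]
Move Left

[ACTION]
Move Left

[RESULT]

████████  
█  ◎   █  
█ █@ █ █  
█ ██   █  
█ □  █ █  
█◎    □█  
█    □◎█  
████████  
Moves: 4  
          
          
          
          
          


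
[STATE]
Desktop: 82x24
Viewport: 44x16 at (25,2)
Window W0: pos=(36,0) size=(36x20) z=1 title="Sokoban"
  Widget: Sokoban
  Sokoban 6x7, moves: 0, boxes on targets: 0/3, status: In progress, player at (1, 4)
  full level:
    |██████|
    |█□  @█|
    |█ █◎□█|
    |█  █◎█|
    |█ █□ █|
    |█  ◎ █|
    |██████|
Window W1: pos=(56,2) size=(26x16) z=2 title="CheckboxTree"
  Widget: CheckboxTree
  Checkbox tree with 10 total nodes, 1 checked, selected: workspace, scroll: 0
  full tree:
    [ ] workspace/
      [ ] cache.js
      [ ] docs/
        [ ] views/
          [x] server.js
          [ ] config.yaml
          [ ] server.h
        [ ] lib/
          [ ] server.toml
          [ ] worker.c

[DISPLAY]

           ┠───────────────────┏━━━━━━━━━━━━
           ┃██████             ┃ CheckboxTre
           ┃█□  @█             ┠────────────
           ┃█ █◎□█             ┃>[-] workspa
           ┃█  █◎█             ┃   [ ] cache
           ┃█ █□ █             ┃   [-] docs/
           ┃█  ◎ █             ┃     [-] vie
           ┃██████             ┃       [x] s
           ┃Moves: 0  0/3      ┃       [ ] c
           ┃                   ┃       [ ] s
           ┃                   ┃     [ ] lib
           ┃                   ┃       [ ] s
           ┃                   ┃       [ ] w
           ┃                   ┃            
           ┃                   ┃            
           ┃                   ┗━━━━━━━━━━━━


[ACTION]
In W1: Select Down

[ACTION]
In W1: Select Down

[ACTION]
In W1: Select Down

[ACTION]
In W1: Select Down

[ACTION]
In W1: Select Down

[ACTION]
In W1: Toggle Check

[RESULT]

           ┠───────────────────┏━━━━━━━━━━━━
           ┃██████             ┃ CheckboxTre
           ┃█□  @█             ┠────────────
           ┃█ █◎□█             ┃ [-] workspa
           ┃█  █◎█             ┃   [ ] cache
           ┃█ █□ █             ┃   [-] docs/
           ┃█  ◎ █             ┃     [-] vie
           ┃██████             ┃       [x] s
           ┃Moves: 0  0/3      ┃>      [x] c
           ┃                   ┃       [ ] s
           ┃                   ┃     [ ] lib
           ┃                   ┃       [ ] s
           ┃                   ┃       [ ] w
           ┃                   ┃            
           ┃                   ┃            
           ┃                   ┗━━━━━━━━━━━━


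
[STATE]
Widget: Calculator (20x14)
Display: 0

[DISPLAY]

                   0
┌───┬───┬───┬───┐   
│ 7 │ 8 │ 9 │ ÷ │   
├───┼───┼───┼───┤   
│ 4 │ 5 │ 6 │ × │   
├───┼───┼───┼───┤   
│ 1 │ 2 │ 3 │ - │   
├───┼───┼───┼───┤   
│ 0 │ . │ = │ + │   
├───┼───┼───┼───┤   
│ C │ MC│ MR│ M+│   
└───┴───┴───┴───┘   
                    
                    


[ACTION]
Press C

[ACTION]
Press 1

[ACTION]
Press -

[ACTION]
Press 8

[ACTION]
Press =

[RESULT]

                  -7
┌───┬───┬───┬───┐   
│ 7 │ 8 │ 9 │ ÷ │   
├───┼───┼───┼───┤   
│ 4 │ 5 │ 6 │ × │   
├───┼───┼───┼───┤   
│ 1 │ 2 │ 3 │ - │   
├───┼───┼───┼───┤   
│ 0 │ . │ = │ + │   
├───┼───┼───┼───┤   
│ C │ MC│ MR│ M+│   
└───┴───┴───┴───┘   
                    
                    


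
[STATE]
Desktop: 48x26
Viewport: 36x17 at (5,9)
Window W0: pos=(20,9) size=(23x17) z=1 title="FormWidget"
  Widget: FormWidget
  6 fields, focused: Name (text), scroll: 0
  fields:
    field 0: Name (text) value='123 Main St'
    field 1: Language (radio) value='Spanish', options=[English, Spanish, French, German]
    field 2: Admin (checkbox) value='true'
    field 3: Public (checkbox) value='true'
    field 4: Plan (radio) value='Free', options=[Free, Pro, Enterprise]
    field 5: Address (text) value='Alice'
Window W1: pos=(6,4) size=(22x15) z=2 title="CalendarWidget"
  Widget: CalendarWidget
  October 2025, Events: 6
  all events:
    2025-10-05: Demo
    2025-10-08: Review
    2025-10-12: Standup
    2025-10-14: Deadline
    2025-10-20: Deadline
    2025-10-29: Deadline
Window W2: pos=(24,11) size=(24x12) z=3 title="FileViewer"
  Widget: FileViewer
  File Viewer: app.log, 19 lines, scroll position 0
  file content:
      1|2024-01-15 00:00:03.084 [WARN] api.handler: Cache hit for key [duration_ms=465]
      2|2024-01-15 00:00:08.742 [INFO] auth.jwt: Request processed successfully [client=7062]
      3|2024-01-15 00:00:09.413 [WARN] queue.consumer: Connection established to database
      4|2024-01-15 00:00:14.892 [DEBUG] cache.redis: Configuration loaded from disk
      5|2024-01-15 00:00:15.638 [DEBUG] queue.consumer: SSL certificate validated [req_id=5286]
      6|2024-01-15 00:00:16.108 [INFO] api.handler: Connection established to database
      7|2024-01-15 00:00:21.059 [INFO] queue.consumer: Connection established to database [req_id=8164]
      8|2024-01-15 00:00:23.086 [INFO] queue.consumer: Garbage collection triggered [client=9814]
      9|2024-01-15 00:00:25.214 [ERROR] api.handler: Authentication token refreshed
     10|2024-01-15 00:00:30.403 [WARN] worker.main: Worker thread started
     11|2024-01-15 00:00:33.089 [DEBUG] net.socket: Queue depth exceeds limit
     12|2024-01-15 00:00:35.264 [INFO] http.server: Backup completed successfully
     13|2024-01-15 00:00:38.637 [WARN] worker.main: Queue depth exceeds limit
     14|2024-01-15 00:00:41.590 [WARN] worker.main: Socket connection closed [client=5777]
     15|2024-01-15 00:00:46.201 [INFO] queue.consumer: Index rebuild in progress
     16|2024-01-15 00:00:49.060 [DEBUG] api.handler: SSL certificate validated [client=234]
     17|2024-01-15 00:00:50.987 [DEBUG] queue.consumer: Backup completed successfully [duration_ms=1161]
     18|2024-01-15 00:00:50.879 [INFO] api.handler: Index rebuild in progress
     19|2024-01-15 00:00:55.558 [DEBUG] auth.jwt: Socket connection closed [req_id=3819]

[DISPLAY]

 ┃       1  2  3  4  5┃━━━━━━━━━━━━━
 ┃ 6  7  8*  9 10 11 1┃dget         
 ┃13 14* 15 16 17 1┏━━━━━━━━━━━━━━━━
 ┃20* 21 22 23 24 2┃ FileViewer     
 ┃27 28 29* 30 31  ┠────────────────
 ┃                 ┃2024-01-15 00:00
 ┃                 ┃2024-01-15 00:00
 ┃                 ┃2024-01-15 00:00
 ┃                 ┃2024-01-15 00:00
 ┗━━━━━━━━━━━━━━━━━┃2024-01-15 00:00
               ┃   ┃2024-01-15 00:00
               ┃   ┃2024-01-15 00:00
               ┃   ┃2024-01-15 00:00
               ┃   ┗━━━━━━━━━━━━━━━━
               ┃                    
               ┃                    
               ┗━━━━━━━━━━━━━━━━━━━━


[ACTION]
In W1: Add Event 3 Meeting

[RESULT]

 ┃       1  2  3*  4  ┃━━━━━━━━━━━━━
 ┃ 6  7  8*  9 10 11 1┃dget         
 ┃13 14* 15 16 17 1┏━━━━━━━━━━━━━━━━
 ┃20* 21 22 23 24 2┃ FileViewer     
 ┃27 28 29* 30 31  ┠────────────────
 ┃                 ┃2024-01-15 00:00
 ┃                 ┃2024-01-15 00:00
 ┃                 ┃2024-01-15 00:00
 ┃                 ┃2024-01-15 00:00
 ┗━━━━━━━━━━━━━━━━━┃2024-01-15 00:00
               ┃   ┃2024-01-15 00:00
               ┃   ┃2024-01-15 00:00
               ┃   ┃2024-01-15 00:00
               ┃   ┗━━━━━━━━━━━━━━━━
               ┃                    
               ┃                    
               ┗━━━━━━━━━━━━━━━━━━━━


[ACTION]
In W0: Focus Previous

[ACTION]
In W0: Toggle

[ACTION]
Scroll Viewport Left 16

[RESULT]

      ┃       1  2  3*  4  ┃━━━━━━━━
      ┃ 6  7  8*  9 10 11 1┃dget    
      ┃13 14* 15 16 17 1┏━━━━━━━━━━━
      ┃20* 21 22 23 24 2┃ FileViewer
      ┃27 28 29* 30 31  ┠───────────
      ┃                 ┃2024-01-15 
      ┃                 ┃2024-01-15 
      ┃                 ┃2024-01-15 
      ┃                 ┃2024-01-15 
      ┗━━━━━━━━━━━━━━━━━┃2024-01-15 
                    ┃   ┃2024-01-15 
                    ┃   ┃2024-01-15 
                    ┃   ┃2024-01-15 
                    ┃   ┗━━━━━━━━━━━
                    ┃               
                    ┃               
                    ┗━━━━━━━━━━━━━━━


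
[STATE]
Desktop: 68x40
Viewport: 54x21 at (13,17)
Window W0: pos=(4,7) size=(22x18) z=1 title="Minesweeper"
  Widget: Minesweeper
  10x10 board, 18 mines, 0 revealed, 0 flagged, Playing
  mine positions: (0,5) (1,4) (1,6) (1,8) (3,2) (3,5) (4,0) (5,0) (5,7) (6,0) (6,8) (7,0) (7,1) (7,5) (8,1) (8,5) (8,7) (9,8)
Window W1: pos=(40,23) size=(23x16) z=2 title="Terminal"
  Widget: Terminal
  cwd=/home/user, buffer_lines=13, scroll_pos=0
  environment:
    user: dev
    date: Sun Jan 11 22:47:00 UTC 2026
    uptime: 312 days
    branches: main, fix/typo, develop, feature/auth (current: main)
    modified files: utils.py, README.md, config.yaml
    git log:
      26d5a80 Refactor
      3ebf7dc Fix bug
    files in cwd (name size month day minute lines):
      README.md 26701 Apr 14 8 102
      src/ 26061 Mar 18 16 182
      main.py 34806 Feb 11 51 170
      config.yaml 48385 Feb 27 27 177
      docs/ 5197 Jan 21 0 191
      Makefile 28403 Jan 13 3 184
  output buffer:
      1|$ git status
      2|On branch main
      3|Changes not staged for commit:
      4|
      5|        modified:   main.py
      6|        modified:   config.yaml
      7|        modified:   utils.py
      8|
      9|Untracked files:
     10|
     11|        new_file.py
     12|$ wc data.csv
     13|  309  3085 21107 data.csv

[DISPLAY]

■■          ┃                                         
■■          ┃                                         
■■          ┃                                         
            ┃                                         
            ┃                                         
            ┃                                         
            ┃              ┏━━━━━━━━━━━━━━━━━━━━━┓    
━━━━━━━━━━━━┛              ┃ Terminal            ┃    
                           ┠─────────────────────┨    
                           ┃$ git status         ┃    
                           ┃On branch main       ┃    
                           ┃Changes not staged fo┃    
                           ┃                     ┃    
                           ┃        modified:   m┃    
                           ┃        modified:   c┃    
                           ┃        modified:   u┃    
                           ┃                     ┃    
                           ┃Untracked files:     ┃    
                           ┃                     ┃    
                           ┃        new_file.py  ┃    
                           ┃$ wc data.csv        ┃    


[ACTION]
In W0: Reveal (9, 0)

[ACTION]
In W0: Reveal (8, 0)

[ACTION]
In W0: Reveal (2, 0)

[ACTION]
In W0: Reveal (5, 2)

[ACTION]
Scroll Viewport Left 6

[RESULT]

2 2■■■■■          ┃                                   
2 2■■■■■          ┃                                   
1 1■■■■■          ┃                                   
                  ┃                                   
                  ┃                                   
                  ┃                                   
                  ┃              ┏━━━━━━━━━━━━━━━━━━━━
━━━━━━━━━━━━━━━━━━┛              ┃ Terminal           
                                 ┠────────────────────
                                 ┃$ git status        
                                 ┃On branch main      
                                 ┃Changes not staged f
                                 ┃                    
                                 ┃        modified:   
                                 ┃        modified:   
                                 ┃        modified:   
                                 ┃                    
                                 ┃Untracked files:    
                                 ┃                    
                                 ┃        new_file.py 
                                 ┃$ wc data.csv       


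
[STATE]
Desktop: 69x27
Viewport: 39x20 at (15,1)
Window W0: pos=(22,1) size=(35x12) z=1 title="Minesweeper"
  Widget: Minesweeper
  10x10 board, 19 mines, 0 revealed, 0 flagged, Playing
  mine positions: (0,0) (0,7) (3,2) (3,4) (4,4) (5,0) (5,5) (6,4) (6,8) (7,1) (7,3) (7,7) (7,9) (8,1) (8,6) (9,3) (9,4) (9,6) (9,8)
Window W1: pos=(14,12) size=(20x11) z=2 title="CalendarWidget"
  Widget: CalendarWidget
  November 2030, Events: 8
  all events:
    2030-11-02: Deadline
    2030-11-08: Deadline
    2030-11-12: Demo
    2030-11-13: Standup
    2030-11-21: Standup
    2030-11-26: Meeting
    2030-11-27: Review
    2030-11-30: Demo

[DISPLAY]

       ┏━━━━━━━━━━━━━━━━━━━━━━━━━━━━━━━
       ┃ Minesweeper                   
       ┠───────────────────────────────
       ┃■■■■■■■■■■                     
       ┃■■■■■■■■■■                     
       ┃■■■■■■■■■■                     
       ┃■■■■■■■■■■                     
       ┃■■■■■■■■■■                     
       ┃■■■■■■■■■■                     
       ┃■■■■■■■■■■                     
       ┃■■■■■■■■■■                     
━━━━━━━━━━━━━━━━━━┓━━━━━━━━━━━━━━━━━━━━
 CalendarWidget   ┃                    
──────────────────┨                    
  November 2030   ┃                    
Mo Tu We Th Fr Sa ┃                    
             1  2*┃                    
 4  5  6  7  8*  9┃                    
11 12* 13* 14 15 1┃                    
18 19 20 21* 22 23┃                    


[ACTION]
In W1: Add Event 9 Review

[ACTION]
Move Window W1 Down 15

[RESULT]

       ┏━━━━━━━━━━━━━━━━━━━━━━━━━━━━━━━
       ┃ Minesweeper                   
       ┠───────────────────────────────
       ┃■■■■■■■■■■                     
       ┃■■■■■■■■■■                     
       ┃■■■■■■■■■■                     
       ┃■■■■■■■■■■                     
       ┃■■■■■■■■■■                     
       ┃■■■■■■■■■■                     
       ┃■■■■■■■■■■                     
       ┃■■■■■■■■■■                     
       ┗━━━━━━━━━━━━━━━━━━━━━━━━━━━━━━━
                                       
                                       
                                       
━━━━━━━━━━━━━━━━━━┓                    
 CalendarWidget   ┃                    
──────────────────┨                    
  November 2030   ┃                    
Mo Tu We Th Fr Sa ┃                    


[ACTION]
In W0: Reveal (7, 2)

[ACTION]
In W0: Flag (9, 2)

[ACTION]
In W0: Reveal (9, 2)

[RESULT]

       ┏━━━━━━━━━━━━━━━━━━━━━━━━━━━━━━━
       ┃ Minesweeper                   
       ┠───────────────────────────────
       ┃■■■■■■■■■■                     
       ┃■■■■■■■■■■                     
       ┃■■■■■■■■■■                     
       ┃■■■■■■■■■■                     
       ┃■■■■■■■■■■                     
       ┃■■■■■■■■■■                     
       ┃■■■■■■■■■■                     
       ┃■■3■■■■■■■                     
       ┗━━━━━━━━━━━━━━━━━━━━━━━━━━━━━━━
                                       
                                       
                                       
━━━━━━━━━━━━━━━━━━┓                    
 CalendarWidget   ┃                    
──────────────────┨                    
  November 2030   ┃                    
Mo Tu We Th Fr Sa ┃                    


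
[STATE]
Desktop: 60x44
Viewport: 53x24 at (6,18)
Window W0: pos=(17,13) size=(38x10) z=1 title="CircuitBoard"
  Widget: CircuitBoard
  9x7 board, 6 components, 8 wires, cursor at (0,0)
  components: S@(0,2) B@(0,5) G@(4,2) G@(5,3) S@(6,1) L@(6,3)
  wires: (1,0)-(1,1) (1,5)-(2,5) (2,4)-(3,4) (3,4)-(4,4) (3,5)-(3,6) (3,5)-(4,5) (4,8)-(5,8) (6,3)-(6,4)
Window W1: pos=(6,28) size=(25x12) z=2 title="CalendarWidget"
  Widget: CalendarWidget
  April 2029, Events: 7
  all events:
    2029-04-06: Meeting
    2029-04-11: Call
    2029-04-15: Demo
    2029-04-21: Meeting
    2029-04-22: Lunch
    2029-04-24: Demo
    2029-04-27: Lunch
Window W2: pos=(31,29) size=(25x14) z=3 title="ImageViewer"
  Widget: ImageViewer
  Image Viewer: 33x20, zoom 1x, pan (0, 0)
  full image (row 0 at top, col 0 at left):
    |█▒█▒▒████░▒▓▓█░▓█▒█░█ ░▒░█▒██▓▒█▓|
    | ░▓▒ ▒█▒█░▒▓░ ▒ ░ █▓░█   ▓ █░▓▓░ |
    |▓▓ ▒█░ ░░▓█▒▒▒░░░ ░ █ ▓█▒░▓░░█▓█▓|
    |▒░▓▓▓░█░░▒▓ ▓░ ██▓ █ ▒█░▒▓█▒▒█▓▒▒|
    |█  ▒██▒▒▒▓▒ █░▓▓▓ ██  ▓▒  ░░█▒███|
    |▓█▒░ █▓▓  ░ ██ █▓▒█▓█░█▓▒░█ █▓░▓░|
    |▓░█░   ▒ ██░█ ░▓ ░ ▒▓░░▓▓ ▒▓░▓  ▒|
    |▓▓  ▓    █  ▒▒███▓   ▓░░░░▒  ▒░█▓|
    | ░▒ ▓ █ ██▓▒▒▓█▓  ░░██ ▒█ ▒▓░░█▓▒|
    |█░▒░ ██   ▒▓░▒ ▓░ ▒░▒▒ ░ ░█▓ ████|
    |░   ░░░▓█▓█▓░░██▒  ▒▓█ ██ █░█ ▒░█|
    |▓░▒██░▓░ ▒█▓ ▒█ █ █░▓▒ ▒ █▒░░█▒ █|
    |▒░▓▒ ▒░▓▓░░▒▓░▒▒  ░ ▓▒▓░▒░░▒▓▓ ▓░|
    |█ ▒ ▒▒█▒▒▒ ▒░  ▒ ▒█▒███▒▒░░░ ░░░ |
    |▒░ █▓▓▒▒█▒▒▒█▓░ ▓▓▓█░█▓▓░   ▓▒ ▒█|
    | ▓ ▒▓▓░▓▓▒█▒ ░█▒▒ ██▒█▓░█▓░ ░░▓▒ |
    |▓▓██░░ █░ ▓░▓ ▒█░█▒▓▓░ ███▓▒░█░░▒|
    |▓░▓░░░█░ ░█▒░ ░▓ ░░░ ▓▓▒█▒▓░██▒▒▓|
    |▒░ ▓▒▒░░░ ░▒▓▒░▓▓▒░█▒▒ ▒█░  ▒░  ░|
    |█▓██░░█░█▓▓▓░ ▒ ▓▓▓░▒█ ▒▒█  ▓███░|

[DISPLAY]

           ┃                                    ┃    
           ┃1   · ─ ·               ·           ┃    
           ┃                        │           ┃    
           ┃2                   ·   ·           ┃    
           ┗━━━━━━━━━━━━━━━━━━━━━━━━━━━━━━━━━━━━┛    
                                                     
                                                     
                                                     
                                                     
                                                     
┏━━━━━━━━━━━━━━━━━━━━━━━┓                            
┃ CalendarWidget        ┃┏━━━━━━━━━━━━━━━━━━━━━━━┓   
┠───────────────────────┨┃ ImageViewer           ┃   
┃       April 2029      ┃┠───────────────────────┨   
┃Mo Tu We Th Fr Sa Su   ┃┃█▒█▒▒████░▒▓▓█░▓█▒█░█ ░┃   
┃                   1   ┃┃ ░▓▒ ▒█▒█░▒▓░ ▒ ░ █▓░█ ┃   
┃ 2  3  4  5  6*  7  8  ┃┃▓▓ ▒█░ ░░▓█▒▒▒░░░ ░ █ ▓┃   
┃ 9 10 11* 12 13 14 15* ┃┃▒░▓▓▓░█░░▒▓ ▓░ ██▓ █ ▒█┃   
┃16 17 18 19 20 21* 22* ┃┃█  ▒██▒▒▒▓▒ █░▓▓▓ ██  ▓┃   
┃23 24* 25 26 27* 28 29 ┃┃▓█▒░ █▓▓  ░ ██ █▓▒█▓█░█┃   
┃30                     ┃┃▓░█░   ▒ ██░█ ░▓ ░ ▒▓░░┃   
┗━━━━━━━━━━━━━━━━━━━━━━━┛┃▓▓  ▓    █  ▒▒███▓   ▓░┃   
                         ┃ ░▒ ▓ █ ██▓▒▒▓█▓  ░░██ ┃   
                         ┃█░▒░ ██   ▒▓░▒ ▓░ ▒░▒▒ ┃   


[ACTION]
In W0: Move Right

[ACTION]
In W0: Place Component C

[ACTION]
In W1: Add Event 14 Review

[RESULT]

           ┃                                    ┃    
           ┃1   · ─ ·               ·           ┃    
           ┃                        │           ┃    
           ┃2                   ·   ·           ┃    
           ┗━━━━━━━━━━━━━━━━━━━━━━━━━━━━━━━━━━━━┛    
                                                     
                                                     
                                                     
                                                     
                                                     
┏━━━━━━━━━━━━━━━━━━━━━━━┓                            
┃ CalendarWidget        ┃┏━━━━━━━━━━━━━━━━━━━━━━━┓   
┠───────────────────────┨┃ ImageViewer           ┃   
┃       April 2029      ┃┠───────────────────────┨   
┃Mo Tu We Th Fr Sa Su   ┃┃█▒█▒▒████░▒▓▓█░▓█▒█░█ ░┃   
┃                   1   ┃┃ ░▓▒ ▒█▒█░▒▓░ ▒ ░ █▓░█ ┃   
┃ 2  3  4  5  6*  7  8  ┃┃▓▓ ▒█░ ░░▓█▒▒▒░░░ ░ █ ▓┃   
┃ 9 10 11* 12 13 14* 15*┃┃▒░▓▓▓░█░░▒▓ ▓░ ██▓ █ ▒█┃   
┃16 17 18 19 20 21* 22* ┃┃█  ▒██▒▒▒▓▒ █░▓▓▓ ██  ▓┃   
┃23 24* 25 26 27* 28 29 ┃┃▓█▒░ █▓▓  ░ ██ █▓▒█▓█░█┃   
┃30                     ┃┃▓░█░   ▒ ██░█ ░▓ ░ ▒▓░░┃   
┗━━━━━━━━━━━━━━━━━━━━━━━┛┃▓▓  ▓    █  ▒▒███▓   ▓░┃   
                         ┃ ░▒ ▓ █ ██▓▒▒▓█▓  ░░██ ┃   
                         ┃█░▒░ ██   ▒▓░▒ ▓░ ▒░▒▒ ┃   


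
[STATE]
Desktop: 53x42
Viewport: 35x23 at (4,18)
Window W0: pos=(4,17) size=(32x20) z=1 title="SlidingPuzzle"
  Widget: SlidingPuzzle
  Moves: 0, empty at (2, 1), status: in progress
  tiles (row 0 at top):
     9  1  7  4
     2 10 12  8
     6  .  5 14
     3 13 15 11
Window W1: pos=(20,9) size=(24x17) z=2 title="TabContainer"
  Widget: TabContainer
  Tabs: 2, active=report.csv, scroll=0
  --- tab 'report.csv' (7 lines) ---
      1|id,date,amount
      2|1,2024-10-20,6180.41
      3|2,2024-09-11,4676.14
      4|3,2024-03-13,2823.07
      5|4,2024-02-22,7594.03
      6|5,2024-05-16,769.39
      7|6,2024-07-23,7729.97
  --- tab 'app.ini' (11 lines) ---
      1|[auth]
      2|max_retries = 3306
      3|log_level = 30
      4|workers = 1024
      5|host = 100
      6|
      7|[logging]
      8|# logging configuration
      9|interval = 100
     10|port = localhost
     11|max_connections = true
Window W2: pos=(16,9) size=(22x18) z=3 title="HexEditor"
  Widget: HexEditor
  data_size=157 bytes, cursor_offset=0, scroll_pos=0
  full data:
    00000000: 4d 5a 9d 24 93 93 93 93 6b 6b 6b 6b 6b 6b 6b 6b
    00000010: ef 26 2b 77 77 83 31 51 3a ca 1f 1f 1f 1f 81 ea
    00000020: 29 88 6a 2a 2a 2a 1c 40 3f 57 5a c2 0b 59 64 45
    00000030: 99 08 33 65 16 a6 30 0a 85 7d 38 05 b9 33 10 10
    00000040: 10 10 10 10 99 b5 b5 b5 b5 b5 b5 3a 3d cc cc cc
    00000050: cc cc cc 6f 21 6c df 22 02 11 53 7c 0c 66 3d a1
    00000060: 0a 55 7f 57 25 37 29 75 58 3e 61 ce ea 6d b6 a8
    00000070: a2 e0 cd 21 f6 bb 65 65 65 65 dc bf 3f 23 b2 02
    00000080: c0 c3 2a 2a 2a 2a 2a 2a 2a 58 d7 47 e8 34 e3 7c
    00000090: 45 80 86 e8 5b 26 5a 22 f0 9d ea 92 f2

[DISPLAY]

┃ SlidingPuz┃00000060  0a 55 7f 5┃.
┠───────────┃00000070  a2 e0 cd 2┃3
┃┌────┬────┬┃00000080  c0 c3 2a 2┃.
┃│  9 │  1 │┃00000090  45 80 86 e┃ 
┃├────┼────┼┃                    ┃ 
┃│  2 │ 10 │┃                    ┃ 
┃├────┼────┼┃                    ┃ 
┃│  6 │    │┃                    ┃━
┃├────┼────┼┗━━━━━━━━━━━━━━━━━━━━┛ 
┃│  3 │ 13 │ 15 │ 11 │         ┃   
┃└────┴────┴────┴────┘         ┃   
┃Moves: 0                      ┃   
┃                              ┃   
┃                              ┃   
┃                              ┃   
┃                              ┃   
┃                              ┃   
┃                              ┃   
┗━━━━━━━━━━━━━━━━━━━━━━━━━━━━━━┛   
                                   
                                   
                                   
                                   


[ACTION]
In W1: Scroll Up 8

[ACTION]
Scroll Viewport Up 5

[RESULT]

            ┃00000010  ef 26 2b 7┃─
            ┃00000020  29 88 6a 2┃ 
            ┃00000030  99 08 33 6┃.
            ┃00000040  10 10 10 1┃.
┏━━━━━━━━━━━┃00000050  cc cc cc 6┃.
┃ SlidingPuz┃00000060  0a 55 7f 5┃.
┠───────────┃00000070  a2 e0 cd 2┃3
┃┌────┬────┬┃00000080  c0 c3 2a 2┃.
┃│  9 │  1 │┃00000090  45 80 86 e┃ 
┃├────┼────┼┃                    ┃ 
┃│  2 │ 10 │┃                    ┃ 
┃├────┼────┼┃                    ┃ 
┃│  6 │    │┃                    ┃━
┃├────┼────┼┗━━━━━━━━━━━━━━━━━━━━┛ 
┃│  3 │ 13 │ 15 │ 11 │         ┃   
┃└────┴────┴────┴────┘         ┃   
┃Moves: 0                      ┃   
┃                              ┃   
┃                              ┃   
┃                              ┃   
┃                              ┃   
┃                              ┃   
┃                              ┃   


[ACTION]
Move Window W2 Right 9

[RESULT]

                ┃────┃00000010  ef 
                ┃id,d┃00000020  29 
                ┃1,20┃00000030  99 
                ┃2,20┃00000040  10 
┏━━━━━━━━━━━━━━━┃3,20┃00000050  cc 
┃ SlidingPuzzle ┃4,20┃00000060  0a 
┠───────────────┃5,20┃00000070  a2 
┃┌────┬────┬────┃6,20┃00000080  c0 
┃│  9 │  1 │  7 ┃    ┃00000090  45 
┃├────┼────┼────┃    ┃             
┃│  2 │ 10 │ 12 ┃    ┃             
┃├────┼────┼────┃    ┃             
┃│  6 │    │  5 ┗━━━━┃             
┃├────┼────┼────┼────┗━━━━━━━━━━━━━
┃│  3 │ 13 │ 15 │ 11 │         ┃   
┃└────┴────┴────┴────┘         ┃   
┃Moves: 0                      ┃   
┃                              ┃   
┃                              ┃   
┃                              ┃   
┃                              ┃   
┃                              ┃   
┃                              ┃   


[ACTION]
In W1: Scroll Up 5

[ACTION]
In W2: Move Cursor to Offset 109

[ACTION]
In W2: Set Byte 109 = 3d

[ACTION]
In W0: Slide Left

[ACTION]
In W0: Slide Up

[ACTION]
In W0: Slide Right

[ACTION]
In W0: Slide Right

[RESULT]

                ┃────┃00000010  ef 
                ┃id,d┃00000020  29 
                ┃1,20┃00000030  99 
                ┃2,20┃00000040  10 
┏━━━━━━━━━━━━━━━┃3,20┃00000050  cc 
┃ SlidingPuzzle ┃4,20┃00000060  0a 
┠───────────────┃5,20┃00000070  a2 
┃┌────┬────┬────┃6,20┃00000080  c0 
┃│  9 │  1 │  7 ┃    ┃00000090  45 
┃├────┼────┼────┃    ┃             
┃│  2 │ 10 │ 12 ┃    ┃             
┃├────┼────┼────┃    ┃             
┃│  6 │  5 │ 15 ┗━━━━┃             
┃├────┼────┼────┼────┗━━━━━━━━━━━━━
┃│    │  3 │ 13 │ 11 │         ┃   
┃└────┴────┴────┴────┘         ┃   
┃Moves: 4                      ┃   
┃                              ┃   
┃                              ┃   
┃                              ┃   
┃                              ┃   
┃                              ┃   
┃                              ┃   
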